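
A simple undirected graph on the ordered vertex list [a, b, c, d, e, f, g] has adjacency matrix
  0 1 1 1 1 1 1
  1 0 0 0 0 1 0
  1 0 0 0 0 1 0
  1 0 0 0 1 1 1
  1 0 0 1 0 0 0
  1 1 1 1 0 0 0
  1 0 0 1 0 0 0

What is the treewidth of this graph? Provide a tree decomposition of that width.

Each bag holds 3 vertices, so the decomposition has width 2, which upper-bounds the treewidth. Conversely, {a, d, g} is a clique of size 3, and the vertices of any clique must share a bag in every tree decomposition; so some bag has ≥ 3 vertices and tw(G) ≥ 2. Combining the bounds, tw(G) = 2.

Treewidth 2.
One optimal decomposition is:
Bags: B1 = {a, b, f}  B2 = {a, d, f}  B3 = {a, d, e}  B4 = {a, d, g}  B5 = {a, c, f}
Tree: B1–B2, B2–B3, B2–B4, B1–B5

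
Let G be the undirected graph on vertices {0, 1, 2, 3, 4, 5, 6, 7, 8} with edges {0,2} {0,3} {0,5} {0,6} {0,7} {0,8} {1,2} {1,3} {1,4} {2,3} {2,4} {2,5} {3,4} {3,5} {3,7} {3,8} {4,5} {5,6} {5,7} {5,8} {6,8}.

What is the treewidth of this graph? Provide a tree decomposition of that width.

Each bag holds 4 vertices, so the decomposition has width 3, which upper-bounds the treewidth. Conversely, {1, 2, 3, 4} is a clique of size 4, and the vertices of any clique must share a bag in every tree decomposition; so some bag has ≥ 4 vertices and tw(G) ≥ 3. The upper and lower bounds meet at 3, so that is the treewidth.

Treewidth 3.
Bags: B1 = {0, 3, 5, 8}  B2 = {0, 3, 5, 7}  B3 = {0, 2, 3, 5}  B4 = {2, 3, 4, 5}  B5 = {1, 2, 3, 4}  B6 = {0, 5, 6, 8}
Tree: B1–B2, B2–B3, B3–B4, B4–B5, B1–B6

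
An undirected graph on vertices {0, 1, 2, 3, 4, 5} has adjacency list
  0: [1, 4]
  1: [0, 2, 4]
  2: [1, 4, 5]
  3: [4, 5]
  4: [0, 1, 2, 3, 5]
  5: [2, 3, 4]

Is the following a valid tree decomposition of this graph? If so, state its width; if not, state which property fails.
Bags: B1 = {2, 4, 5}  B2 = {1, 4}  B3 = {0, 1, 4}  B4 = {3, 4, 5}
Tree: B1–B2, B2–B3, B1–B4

No — edge (2,1) lies in no bag.

A tree decomposition must satisfy three properties: every vertex lies in some bag; for every edge, both endpoints lie together in some bag; and for every vertex, the bags containing it form a connected subtree. Here edge (2,1) lies in no bag, so the decomposition is invalid.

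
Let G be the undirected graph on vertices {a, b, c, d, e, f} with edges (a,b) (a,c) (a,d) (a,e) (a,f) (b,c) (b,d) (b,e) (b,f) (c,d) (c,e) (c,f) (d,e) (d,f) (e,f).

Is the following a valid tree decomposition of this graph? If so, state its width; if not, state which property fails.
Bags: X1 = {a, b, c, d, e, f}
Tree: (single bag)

Checking the three conditions: (i) the bags cover all of {a, b, c, d, e, f}; (ii) for each edge, some bag contains both endpoints; (iii) the bags containing any fixed vertex form a subtree. All hold, so the decomposition is valid with width 6 − 1 = 5.

Yes; width 5.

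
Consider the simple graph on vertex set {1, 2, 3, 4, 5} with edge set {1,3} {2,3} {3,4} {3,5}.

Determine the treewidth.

A width-1 tree decomposition is:
Bags: B1 = {3, 5}  B2 = {1, 3}  B3 = {3, 4}  B4 = {2, 3}
Tree: B1–B2, B2–B3, B3–B4
Every bag has size at most 2, so the width is 2 − 1 = 1 and tw(G) ≤ 1. Since G has at least one edge (e.g. 3–5), it is not an edgeless graph, so tw(G) ≥ 1. Therefore the treewidth is 1.

1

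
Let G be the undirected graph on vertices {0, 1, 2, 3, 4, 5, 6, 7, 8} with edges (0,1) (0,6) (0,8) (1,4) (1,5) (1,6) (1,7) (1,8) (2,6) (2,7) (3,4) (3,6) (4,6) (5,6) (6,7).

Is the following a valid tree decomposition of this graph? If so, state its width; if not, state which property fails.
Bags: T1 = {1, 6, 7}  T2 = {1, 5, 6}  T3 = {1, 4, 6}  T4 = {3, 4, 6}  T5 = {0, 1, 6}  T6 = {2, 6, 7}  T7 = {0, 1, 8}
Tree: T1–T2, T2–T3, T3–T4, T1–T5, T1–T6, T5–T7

Vertex coverage: the bags together contain {0, 1, 2, 3, 4, 5, 6, 7, 8}, the full vertex set. Edge coverage: each edge of G has both endpoints in at least one bag. Running intersection: for every vertex, the bags containing it form a connected subtree. All three properties hold, so this is a valid tree decomposition of width max|bag| − 1 = 2, and hence tw(G) ≤ 2.

Yes; width 2.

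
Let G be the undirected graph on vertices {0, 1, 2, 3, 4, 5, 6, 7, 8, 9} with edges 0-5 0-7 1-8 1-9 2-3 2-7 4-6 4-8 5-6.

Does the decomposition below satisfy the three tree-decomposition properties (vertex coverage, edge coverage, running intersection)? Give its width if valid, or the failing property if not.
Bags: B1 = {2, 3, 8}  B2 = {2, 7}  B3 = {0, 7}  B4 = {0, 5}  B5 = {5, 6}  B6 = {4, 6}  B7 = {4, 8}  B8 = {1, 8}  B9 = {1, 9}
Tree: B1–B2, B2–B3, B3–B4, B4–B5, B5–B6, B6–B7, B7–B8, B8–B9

A tree decomposition must satisfy three properties: every vertex lies in some bag; for every edge, both endpoints lie together in some bag; and for every vertex, the bags containing it form a connected subtree. Here bags containing vertex 8 are not connected in the tree, so the decomposition is invalid.

No — bags containing vertex 8 are not connected in the tree.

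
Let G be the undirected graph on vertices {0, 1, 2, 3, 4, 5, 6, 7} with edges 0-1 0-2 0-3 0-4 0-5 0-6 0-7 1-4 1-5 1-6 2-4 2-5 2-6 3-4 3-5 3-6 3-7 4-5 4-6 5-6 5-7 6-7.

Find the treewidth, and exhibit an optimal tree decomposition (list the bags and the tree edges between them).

Each bag holds 5 vertices, so the decomposition has width 4, which upper-bounds the treewidth. On the other hand G contains the 5-clique {0, 1, 4, 5, 6}. A clique must lie in a single bag of any decomposition, so no decomposition can have width below 4. Hence tw(G) = 4 exactly.

Treewidth 4.
Bags: B1 = {0, 3, 5, 6, 7}  B2 = {0, 3, 4, 5, 6}  B3 = {0, 2, 4, 5, 6}  B4 = {0, 1, 4, 5, 6}
Tree: B1–B2, B2–B3, B3–B4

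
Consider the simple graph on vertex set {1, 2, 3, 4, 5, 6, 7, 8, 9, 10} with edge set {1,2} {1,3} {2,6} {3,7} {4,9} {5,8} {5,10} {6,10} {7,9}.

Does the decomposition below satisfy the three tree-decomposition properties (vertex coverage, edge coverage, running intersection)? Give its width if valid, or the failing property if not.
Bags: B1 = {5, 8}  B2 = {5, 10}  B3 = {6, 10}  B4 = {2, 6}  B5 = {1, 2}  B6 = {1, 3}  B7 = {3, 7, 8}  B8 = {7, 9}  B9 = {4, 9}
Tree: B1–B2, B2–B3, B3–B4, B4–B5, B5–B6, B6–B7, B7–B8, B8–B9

No — bags containing vertex 8 are not connected in the tree.

A tree decomposition must satisfy three properties: every vertex lies in some bag; for every edge, both endpoints lie together in some bag; and for every vertex, the bags containing it form a connected subtree. Here bags containing vertex 8 are not connected in the tree, so the decomposition is invalid.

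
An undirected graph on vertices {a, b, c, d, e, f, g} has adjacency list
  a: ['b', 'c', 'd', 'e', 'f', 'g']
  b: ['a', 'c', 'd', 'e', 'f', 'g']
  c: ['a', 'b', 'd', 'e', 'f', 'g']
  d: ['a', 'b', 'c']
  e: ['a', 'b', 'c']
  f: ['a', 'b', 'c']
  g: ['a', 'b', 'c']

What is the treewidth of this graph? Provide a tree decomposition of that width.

The largest bag has 4 vertices, giving width 3; this decomposition certifies tw(G) ≤ 3. Conversely, {a, b, c, d} is a clique of size 4, and the vertices of any clique must share a bag in every tree decomposition; so some bag has ≥ 4 vertices and tw(G) ≥ 3. Hence tw(G) = 3 exactly.

Treewidth 3.
Bags: B1 = {a, b, c, d}  B2 = {a, b, c, e}  B3 = {a, b, c, g}  B4 = {a, b, c, f}
Tree: B1–B2, B1–B3, B1–B4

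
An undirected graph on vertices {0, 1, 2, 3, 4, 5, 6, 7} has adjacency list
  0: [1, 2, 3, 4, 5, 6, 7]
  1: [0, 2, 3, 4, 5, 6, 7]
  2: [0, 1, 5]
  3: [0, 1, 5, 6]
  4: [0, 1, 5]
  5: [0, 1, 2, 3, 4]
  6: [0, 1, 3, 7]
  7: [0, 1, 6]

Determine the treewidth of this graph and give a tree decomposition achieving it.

Every bag has size at most 4, so the width is 4 − 1 = 3 and tw(G) ≤ 3. Conversely, {0, 1, 2, 5} is a clique of size 4, and the vertices of any clique must share a bag in every tree decomposition; so some bag has ≥ 4 vertices and tw(G) ≥ 3. Combining the bounds, tw(G) = 3.

Treewidth 3.
One optimal decomposition is:
Bags: B1 = {0, 1, 3, 6}  B2 = {0, 1, 3, 5}  B3 = {0, 1, 4, 5}  B4 = {0, 1, 6, 7}  B5 = {0, 1, 2, 5}
Tree: B1–B2, B2–B3, B1–B4, B3–B5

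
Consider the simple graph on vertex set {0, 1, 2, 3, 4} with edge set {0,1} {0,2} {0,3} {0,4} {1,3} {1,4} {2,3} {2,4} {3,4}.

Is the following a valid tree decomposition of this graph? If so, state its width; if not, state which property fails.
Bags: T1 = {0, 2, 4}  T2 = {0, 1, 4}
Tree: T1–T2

A tree decomposition must satisfy three properties: every vertex lies in some bag; for every edge, both endpoints lie together in some bag; and for every vertex, the bags containing it form a connected subtree. Here vertex 3 appears in no bag, so the decomposition is invalid.

No — vertex 3 appears in no bag.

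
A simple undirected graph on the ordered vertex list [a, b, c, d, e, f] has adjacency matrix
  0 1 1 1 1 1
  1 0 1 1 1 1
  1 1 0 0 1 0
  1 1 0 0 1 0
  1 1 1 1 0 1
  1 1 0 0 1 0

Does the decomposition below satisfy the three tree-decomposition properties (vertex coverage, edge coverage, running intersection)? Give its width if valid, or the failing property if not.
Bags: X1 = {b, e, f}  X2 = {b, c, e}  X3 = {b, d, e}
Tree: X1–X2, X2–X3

A tree decomposition must satisfy three properties: every vertex lies in some bag; for every edge, both endpoints lie together in some bag; and for every vertex, the bags containing it form a connected subtree. Here vertex a appears in no bag, so the decomposition is invalid.

No — vertex a appears in no bag.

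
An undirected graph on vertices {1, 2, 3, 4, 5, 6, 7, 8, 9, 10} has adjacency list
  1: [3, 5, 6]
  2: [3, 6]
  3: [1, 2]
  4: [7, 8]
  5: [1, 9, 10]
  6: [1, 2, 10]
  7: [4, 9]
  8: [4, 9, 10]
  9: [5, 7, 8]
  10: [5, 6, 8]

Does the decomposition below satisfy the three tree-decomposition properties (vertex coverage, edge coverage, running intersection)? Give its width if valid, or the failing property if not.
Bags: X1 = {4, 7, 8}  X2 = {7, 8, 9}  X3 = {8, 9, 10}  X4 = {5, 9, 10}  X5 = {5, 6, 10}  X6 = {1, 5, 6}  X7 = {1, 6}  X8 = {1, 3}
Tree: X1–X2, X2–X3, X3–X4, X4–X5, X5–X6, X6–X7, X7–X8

No — vertex 2 appears in no bag.

A tree decomposition must satisfy three properties: every vertex lies in some bag; for every edge, both endpoints lie together in some bag; and for every vertex, the bags containing it form a connected subtree. Here vertex 2 appears in no bag, so the decomposition is invalid.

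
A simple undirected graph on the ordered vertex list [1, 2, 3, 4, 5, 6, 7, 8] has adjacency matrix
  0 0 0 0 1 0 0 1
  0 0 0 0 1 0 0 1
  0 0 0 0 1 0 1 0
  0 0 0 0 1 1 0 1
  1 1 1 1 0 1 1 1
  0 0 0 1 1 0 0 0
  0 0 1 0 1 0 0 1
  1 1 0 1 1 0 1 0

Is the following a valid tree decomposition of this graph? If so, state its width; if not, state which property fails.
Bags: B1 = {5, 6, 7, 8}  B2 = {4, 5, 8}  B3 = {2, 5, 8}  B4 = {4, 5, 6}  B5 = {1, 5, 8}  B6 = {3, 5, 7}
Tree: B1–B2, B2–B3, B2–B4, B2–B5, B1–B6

No — bags containing vertex 6 are not connected in the tree.

A tree decomposition must satisfy three properties: every vertex lies in some bag; for every edge, both endpoints lie together in some bag; and for every vertex, the bags containing it form a connected subtree. Here bags containing vertex 6 are not connected in the tree, so the decomposition is invalid.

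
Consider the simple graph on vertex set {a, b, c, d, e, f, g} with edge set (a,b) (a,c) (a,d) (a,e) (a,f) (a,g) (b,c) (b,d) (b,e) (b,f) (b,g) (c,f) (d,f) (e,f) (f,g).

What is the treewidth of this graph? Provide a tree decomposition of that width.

Every bag has size at most 4, so the width is 4 − 1 = 3 and tw(G) ≤ 3. On the other hand G contains the 4-clique {a, b, d, f}. A clique must lie in a single bag of any decomposition, so no decomposition can have width below 3. Combining the bounds, tw(G) = 3.

Treewidth 3.
One optimal decomposition is:
Bags: B1 = {a, b, d, f}  B2 = {a, b, e, f}  B3 = {a, b, f, g}  B4 = {a, b, c, f}
Tree: B1–B2, B1–B3, B3–B4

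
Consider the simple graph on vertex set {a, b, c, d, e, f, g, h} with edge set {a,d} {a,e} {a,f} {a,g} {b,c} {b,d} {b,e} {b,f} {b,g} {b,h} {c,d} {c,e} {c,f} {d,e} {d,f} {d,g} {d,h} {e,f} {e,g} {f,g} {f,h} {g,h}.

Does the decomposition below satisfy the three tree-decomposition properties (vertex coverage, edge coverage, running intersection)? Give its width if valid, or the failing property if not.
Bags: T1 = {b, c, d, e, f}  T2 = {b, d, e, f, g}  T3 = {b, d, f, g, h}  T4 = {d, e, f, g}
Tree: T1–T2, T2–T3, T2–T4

No — vertex a appears in no bag.

A tree decomposition must satisfy three properties: every vertex lies in some bag; for every edge, both endpoints lie together in some bag; and for every vertex, the bags containing it form a connected subtree. Here vertex a appears in no bag, so the decomposition is invalid.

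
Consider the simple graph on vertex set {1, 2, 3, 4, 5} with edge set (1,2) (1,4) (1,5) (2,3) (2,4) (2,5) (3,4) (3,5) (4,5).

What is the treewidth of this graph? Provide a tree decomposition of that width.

Treewidth 3.
One such decomposition:
Bags: B1 = {2, 3, 4, 5}  B2 = {1, 2, 4, 5}
Tree: B1–B2

Every bag has size at most 4, so the width is 4 − 1 = 3 and tw(G) ≤ 3. For the lower bound, the 4 vertices {1, 2, 4, 5} are pairwise adjacent, and any tree decomposition puts a clique entirely inside one bag — forcing width ≥ 3. Therefore the treewidth is 3.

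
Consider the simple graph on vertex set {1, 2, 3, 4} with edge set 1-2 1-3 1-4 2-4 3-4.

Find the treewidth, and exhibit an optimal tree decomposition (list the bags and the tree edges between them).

Every bag has size at most 3, so the width is 3 − 1 = 2 and tw(G) ≤ 2. On the other hand G contains the 3-clique {1, 2, 4}. A clique must lie in a single bag of any decomposition, so no decomposition can have width below 2. Hence tw(G) = 2 exactly.

Treewidth 2.
Bags: B1 = {1, 2, 4}  B2 = {1, 3, 4}
Tree: B1–B2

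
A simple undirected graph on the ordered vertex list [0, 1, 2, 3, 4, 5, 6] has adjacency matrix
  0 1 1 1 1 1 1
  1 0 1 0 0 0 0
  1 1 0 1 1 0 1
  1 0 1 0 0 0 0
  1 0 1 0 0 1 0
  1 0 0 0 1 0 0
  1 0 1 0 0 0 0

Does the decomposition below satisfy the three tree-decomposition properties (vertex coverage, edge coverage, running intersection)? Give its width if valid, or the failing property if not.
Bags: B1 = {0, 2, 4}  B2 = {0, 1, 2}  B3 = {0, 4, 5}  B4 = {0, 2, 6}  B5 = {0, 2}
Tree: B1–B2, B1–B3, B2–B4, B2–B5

No — vertex 3 appears in no bag.

A tree decomposition must satisfy three properties: every vertex lies in some bag; for every edge, both endpoints lie together in some bag; and for every vertex, the bags containing it form a connected subtree. Here vertex 3 appears in no bag, so the decomposition is invalid.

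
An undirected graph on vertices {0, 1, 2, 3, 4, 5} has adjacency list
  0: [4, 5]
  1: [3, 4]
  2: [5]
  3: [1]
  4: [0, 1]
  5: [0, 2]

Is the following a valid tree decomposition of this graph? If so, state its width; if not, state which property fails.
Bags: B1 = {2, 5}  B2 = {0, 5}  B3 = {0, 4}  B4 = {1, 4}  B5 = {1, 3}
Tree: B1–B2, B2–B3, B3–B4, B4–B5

Vertex coverage: the bags together contain {0, 1, 2, 3, 4, 5}, the full vertex set. Edge coverage: each edge of G has both endpoints in at least one bag. Running intersection: for every vertex, the bags containing it form a connected subtree. All three properties hold, so this is a valid tree decomposition of width max|bag| − 1 = 1, and hence tw(G) ≤ 1.

Yes; width 1.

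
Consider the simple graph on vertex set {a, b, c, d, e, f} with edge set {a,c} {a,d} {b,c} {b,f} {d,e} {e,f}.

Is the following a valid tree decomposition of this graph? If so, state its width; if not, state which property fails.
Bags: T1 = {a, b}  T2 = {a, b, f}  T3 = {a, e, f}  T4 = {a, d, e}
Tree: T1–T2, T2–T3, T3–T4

No — vertex c appears in no bag.

A tree decomposition must satisfy three properties: every vertex lies in some bag; for every edge, both endpoints lie together in some bag; and for every vertex, the bags containing it form a connected subtree. Here vertex c appears in no bag, so the decomposition is invalid.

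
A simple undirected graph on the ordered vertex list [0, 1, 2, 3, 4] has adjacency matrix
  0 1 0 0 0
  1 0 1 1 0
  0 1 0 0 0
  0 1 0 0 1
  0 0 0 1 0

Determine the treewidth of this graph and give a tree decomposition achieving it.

Treewidth 1.
One optimal decomposition is:
Bags: B1 = {3, 4}  B2 = {1, 3}  B3 = {0, 1}  B4 = {1, 2}
Tree: B1–B2, B2–B3, B2–B4

Each bag holds 2 vertices, so the decomposition has width 1, which upper-bounds the treewidth. G has an edge, so its treewidth is at least 1. Therefore the treewidth is 1.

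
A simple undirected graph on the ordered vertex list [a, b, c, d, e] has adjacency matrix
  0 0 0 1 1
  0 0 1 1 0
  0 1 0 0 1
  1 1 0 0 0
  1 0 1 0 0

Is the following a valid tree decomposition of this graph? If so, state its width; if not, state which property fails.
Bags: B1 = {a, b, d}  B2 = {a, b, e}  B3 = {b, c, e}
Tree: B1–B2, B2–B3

Vertex coverage: the bags together contain {a, b, c, d, e}, the full vertex set. Edge coverage: each edge of G has both endpoints in at least one bag. Running intersection: for every vertex, the bags containing it form a connected subtree. All three properties hold, so this is a valid tree decomposition of width max|bag| − 1 = 2, and hence tw(G) ≤ 2.

Yes; width 2.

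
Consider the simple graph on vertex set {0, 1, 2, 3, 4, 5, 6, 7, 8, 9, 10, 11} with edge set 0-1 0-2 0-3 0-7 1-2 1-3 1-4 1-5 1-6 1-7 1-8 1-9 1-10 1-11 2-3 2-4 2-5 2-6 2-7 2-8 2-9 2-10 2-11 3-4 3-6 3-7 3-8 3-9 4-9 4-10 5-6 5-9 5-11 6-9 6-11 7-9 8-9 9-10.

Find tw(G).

4

A width-4 tree decomposition is:
Bags: B1 = {1, 2, 5, 6, 9}  B2 = {1, 2, 3, 6, 9}  B3 = {1, 2, 5, 6, 11}  B4 = {1, 2, 3, 7, 9}  B5 = {1, 2, 3, 8, 9}  B6 = {0, 1, 2, 3, 7}  B7 = {1, 2, 3, 4, 9}  B8 = {1, 2, 4, 9, 10}
Tree: B1–B2, B1–B3, B2–B4, B2–B5, B4–B6, B5–B7, B7–B8
Every bag has size at most 5, so the width is 5 − 1 = 4 and tw(G) ≤ 4. Conversely, {0, 1, 2, 3, 7} is a clique of size 5, and the vertices of any clique must share a bag in every tree decomposition; so some bag has ≥ 5 vertices and tw(G) ≥ 4. Therefore the treewidth is 4.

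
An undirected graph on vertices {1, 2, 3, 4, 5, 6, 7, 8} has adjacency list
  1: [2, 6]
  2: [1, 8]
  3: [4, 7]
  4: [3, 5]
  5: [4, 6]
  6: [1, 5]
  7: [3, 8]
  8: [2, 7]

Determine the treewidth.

2

A width-2 tree decomposition is:
Bags: B1 = {3, 4, 7}  B2 = {4, 5, 7}  B3 = {5, 6, 7}  B4 = {1, 6, 7}  B5 = {1, 2, 7}  B6 = {2, 7, 8}
Tree: B1–B2, B2–B3, B3–B4, B4–B5, B5–B6
The largest bag has 3 vertices, giving width 2; this decomposition certifies tw(G) ≤ 2. For the lower bound, G contains the cycle 7–3–4–5–6–1–2–8–7, so G is not a forest; only forests have treewidth ≤ 1, hence tw(G) ≥ 2. Combining the bounds, tw(G) = 2.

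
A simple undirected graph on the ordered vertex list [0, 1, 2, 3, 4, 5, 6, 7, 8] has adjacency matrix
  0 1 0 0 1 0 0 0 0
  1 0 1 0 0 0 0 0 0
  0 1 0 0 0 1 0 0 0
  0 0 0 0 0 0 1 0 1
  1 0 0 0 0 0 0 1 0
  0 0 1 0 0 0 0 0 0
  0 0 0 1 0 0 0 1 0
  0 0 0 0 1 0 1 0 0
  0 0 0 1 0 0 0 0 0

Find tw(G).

A width-1 tree decomposition is:
Bags: B1 = {2, 5}  B2 = {1, 2}  B3 = {0, 1}  B4 = {0, 4}  B5 = {4, 7}  B6 = {6, 7}  B7 = {3, 6}  B8 = {3, 8}
Tree: B1–B2, B2–B3, B3–B4, B4–B5, B5–B6, B6–B7, B7–B8
Every bag has size at most 2, so the width is 2 − 1 = 1 and tw(G) ≤ 1. G has an edge, so its treewidth is at least 1. Therefore the treewidth is 1.

1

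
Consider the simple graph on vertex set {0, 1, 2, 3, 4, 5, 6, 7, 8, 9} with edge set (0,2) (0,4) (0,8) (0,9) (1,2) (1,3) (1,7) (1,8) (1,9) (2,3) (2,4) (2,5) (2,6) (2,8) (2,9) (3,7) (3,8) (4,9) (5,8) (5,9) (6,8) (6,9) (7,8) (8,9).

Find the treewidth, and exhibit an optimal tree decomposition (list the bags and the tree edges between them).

Treewidth 3.
One such decomposition:
Bags: B1 = {1, 2, 8, 9}  B2 = {0, 2, 8, 9}  B3 = {0, 2, 4, 9}  B4 = {1, 2, 3, 8}  B5 = {1, 3, 7, 8}  B6 = {2, 5, 8, 9}  B7 = {2, 6, 8, 9}
Tree: B1–B2, B2–B3, B1–B4, B4–B5, B1–B6, B2–B7

Each bag holds 4 vertices, so the decomposition has width 3, which upper-bounds the treewidth. For the lower bound, the 4 vertices {0, 2, 8, 9} are pairwise adjacent, and any tree decomposition puts a clique entirely inside one bag — forcing width ≥ 3. Combining the bounds, tw(G) = 3.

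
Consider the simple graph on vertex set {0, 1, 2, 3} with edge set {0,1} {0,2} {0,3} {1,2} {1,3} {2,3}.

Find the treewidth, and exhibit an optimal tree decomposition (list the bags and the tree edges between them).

Treewidth 3.
One such decomposition:
Bags: B1 = {0, 1, 2, 3}
Tree: (single bag)

A single bag containing all 4 vertices is trivially a valid decomposition of width 3. For the lower bound, the 4 vertices {0, 1, 2, 3} are pairwise adjacent, and any tree decomposition puts a clique entirely inside one bag — forcing width ≥ 3. The upper and lower bounds meet at 3, so that is the treewidth.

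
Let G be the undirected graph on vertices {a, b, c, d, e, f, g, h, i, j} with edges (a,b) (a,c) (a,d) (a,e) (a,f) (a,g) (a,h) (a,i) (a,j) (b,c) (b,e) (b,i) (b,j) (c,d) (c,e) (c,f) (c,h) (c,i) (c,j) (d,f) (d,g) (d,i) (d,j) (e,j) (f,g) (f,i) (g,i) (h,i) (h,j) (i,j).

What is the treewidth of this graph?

A width-4 tree decomposition is:
Bags: B1 = {a, c, d, i, j}  B2 = {a, c, h, i, j}  B3 = {a, c, d, f, i}  B4 = {a, d, f, g, i}  B5 = {a, b, c, i, j}  B6 = {a, b, c, e, j}
Tree: B1–B2, B1–B3, B3–B4, B2–B5, B5–B6
The largest bag has 5 vertices, giving width 4; this decomposition certifies tw(G) ≤ 4. For the lower bound, the 5 vertices {a, b, c, e, j} are pairwise adjacent, and any tree decomposition puts a clique entirely inside one bag — forcing width ≥ 4. Hence tw(G) = 4 exactly.

4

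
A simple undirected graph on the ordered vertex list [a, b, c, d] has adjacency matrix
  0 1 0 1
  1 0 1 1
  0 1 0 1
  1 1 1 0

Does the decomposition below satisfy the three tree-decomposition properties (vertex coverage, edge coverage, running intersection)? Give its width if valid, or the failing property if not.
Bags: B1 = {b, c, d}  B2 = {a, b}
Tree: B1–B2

A tree decomposition must satisfy three properties: every vertex lies in some bag; for every edge, both endpoints lie together in some bag; and for every vertex, the bags containing it form a connected subtree. Here edge (d,a) lies in no bag, so the decomposition is invalid.

No — edge (d,a) lies in no bag.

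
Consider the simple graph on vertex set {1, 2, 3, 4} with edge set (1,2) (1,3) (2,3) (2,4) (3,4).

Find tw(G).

A width-2 tree decomposition is:
Bags: B1 = {2, 3, 4}  B2 = {1, 2, 3}
Tree: B1–B2
Each bag holds 3 vertices, so the decomposition has width 2, which upper-bounds the treewidth. Conversely, {1, 2, 3} is a clique of size 3, and the vertices of any clique must share a bag in every tree decomposition; so some bag has ≥ 3 vertices and tw(G) ≥ 2. Hence tw(G) = 2 exactly.

2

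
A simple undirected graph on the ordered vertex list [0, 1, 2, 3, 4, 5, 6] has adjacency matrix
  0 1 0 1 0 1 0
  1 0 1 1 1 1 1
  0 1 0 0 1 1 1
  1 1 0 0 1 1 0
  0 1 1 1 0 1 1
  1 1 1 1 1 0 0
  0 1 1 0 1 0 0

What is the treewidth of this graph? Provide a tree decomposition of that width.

Treewidth 3.
Bags: B1 = {1, 3, 4, 5}  B2 = {0, 1, 3, 5}  B3 = {1, 2, 4, 5}  B4 = {1, 2, 4, 6}
Tree: B1–B2, B1–B3, B3–B4

The largest bag has 4 vertices, giving width 3; this decomposition certifies tw(G) ≤ 3. For the lower bound, the 4 vertices {0, 1, 3, 5} are pairwise adjacent, and any tree decomposition puts a clique entirely inside one bag — forcing width ≥ 3. The upper and lower bounds meet at 3, so that is the treewidth.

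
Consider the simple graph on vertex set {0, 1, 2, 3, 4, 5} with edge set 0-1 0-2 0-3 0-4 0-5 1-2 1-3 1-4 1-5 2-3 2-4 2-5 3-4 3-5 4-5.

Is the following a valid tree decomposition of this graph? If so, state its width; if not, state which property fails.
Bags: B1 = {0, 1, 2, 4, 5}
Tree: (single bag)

No — vertex 3 appears in no bag.

A tree decomposition must satisfy three properties: every vertex lies in some bag; for every edge, both endpoints lie together in some bag; and for every vertex, the bags containing it form a connected subtree. Here vertex 3 appears in no bag, so the decomposition is invalid.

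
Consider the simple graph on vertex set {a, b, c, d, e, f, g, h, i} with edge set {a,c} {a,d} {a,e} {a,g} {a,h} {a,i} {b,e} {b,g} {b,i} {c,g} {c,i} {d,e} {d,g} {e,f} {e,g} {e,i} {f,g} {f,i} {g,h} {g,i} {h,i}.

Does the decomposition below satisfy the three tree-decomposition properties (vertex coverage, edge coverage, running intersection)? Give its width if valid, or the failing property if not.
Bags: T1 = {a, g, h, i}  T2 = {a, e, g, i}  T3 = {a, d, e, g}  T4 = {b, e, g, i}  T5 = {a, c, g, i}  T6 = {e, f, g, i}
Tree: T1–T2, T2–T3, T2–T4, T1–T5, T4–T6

Vertex coverage: the bags together contain {a, b, c, d, e, f, g, h, i}, the full vertex set. Edge coverage: each edge of G has both endpoints in at least one bag. Running intersection: for every vertex, the bags containing it form a connected subtree. All three properties hold, so this is a valid tree decomposition of width max|bag| − 1 = 3, and hence tw(G) ≤ 3.

Yes; width 3.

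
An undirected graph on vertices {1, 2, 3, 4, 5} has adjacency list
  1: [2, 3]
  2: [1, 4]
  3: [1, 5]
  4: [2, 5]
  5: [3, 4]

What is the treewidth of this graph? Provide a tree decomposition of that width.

Treewidth 2.
One optimal decomposition is:
Bags: B1 = {1, 3, 5}  B2 = {1, 2, 5}  B3 = {2, 4, 5}
Tree: B1–B2, B2–B3

Each bag holds 3 vertices, so the decomposition has width 2, which upper-bounds the treewidth. For the lower bound, G contains the cycle 5–3–1–2–4–5, so G is not a forest; only forests have treewidth ≤ 1, hence tw(G) ≥ 2. The upper and lower bounds meet at 2, so that is the treewidth.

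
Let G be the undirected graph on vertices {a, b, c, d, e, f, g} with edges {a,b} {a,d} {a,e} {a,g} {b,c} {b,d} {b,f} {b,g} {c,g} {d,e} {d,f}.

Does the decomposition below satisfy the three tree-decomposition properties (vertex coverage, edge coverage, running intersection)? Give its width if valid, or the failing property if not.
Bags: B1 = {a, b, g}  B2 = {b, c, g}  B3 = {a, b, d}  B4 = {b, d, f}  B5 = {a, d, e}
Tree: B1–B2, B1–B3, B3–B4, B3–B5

Checking the three conditions: (i) the bags cover all of {a, b, c, d, e, f, g}; (ii) for each edge, some bag contains both endpoints; (iii) the bags containing any fixed vertex form a subtree. All hold, so the decomposition is valid with width 3 − 1 = 2.

Yes; width 2.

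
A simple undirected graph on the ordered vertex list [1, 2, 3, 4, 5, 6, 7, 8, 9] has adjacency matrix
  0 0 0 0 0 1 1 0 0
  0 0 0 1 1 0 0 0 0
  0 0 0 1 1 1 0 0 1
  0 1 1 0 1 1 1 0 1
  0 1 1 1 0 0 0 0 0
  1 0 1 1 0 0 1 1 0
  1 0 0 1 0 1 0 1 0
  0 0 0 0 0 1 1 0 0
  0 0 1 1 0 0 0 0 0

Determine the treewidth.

A width-2 tree decomposition is:
Bags: B1 = {1, 6, 7}  B2 = {4, 6, 7}  B3 = {3, 4, 6}  B4 = {3, 4, 5}  B5 = {2, 4, 5}  B6 = {3, 4, 9}  B7 = {6, 7, 8}
Tree: B1–B2, B2–B3, B3–B4, B4–B5, B4–B6, B2–B7
The largest bag has 3 vertices, giving width 2; this decomposition certifies tw(G) ≤ 2. On the other hand G contains the 3-clique {6, 7, 8}. A clique must lie in a single bag of any decomposition, so no decomposition can have width below 2. Combining the bounds, tw(G) = 2.

2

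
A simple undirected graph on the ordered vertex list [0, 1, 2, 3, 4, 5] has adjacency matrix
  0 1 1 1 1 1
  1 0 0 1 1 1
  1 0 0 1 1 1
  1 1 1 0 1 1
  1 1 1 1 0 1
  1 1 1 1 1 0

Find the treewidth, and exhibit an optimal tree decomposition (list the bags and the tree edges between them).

Each bag holds 5 vertices, so the decomposition has width 4, which upper-bounds the treewidth. On the other hand G contains the 5-clique {0, 1, 3, 4, 5}. A clique must lie in a single bag of any decomposition, so no decomposition can have width below 4. Combining the bounds, tw(G) = 4.

Treewidth 4.
One such decomposition:
Bags: B1 = {0, 1, 3, 4, 5}  B2 = {0, 2, 3, 4, 5}
Tree: B1–B2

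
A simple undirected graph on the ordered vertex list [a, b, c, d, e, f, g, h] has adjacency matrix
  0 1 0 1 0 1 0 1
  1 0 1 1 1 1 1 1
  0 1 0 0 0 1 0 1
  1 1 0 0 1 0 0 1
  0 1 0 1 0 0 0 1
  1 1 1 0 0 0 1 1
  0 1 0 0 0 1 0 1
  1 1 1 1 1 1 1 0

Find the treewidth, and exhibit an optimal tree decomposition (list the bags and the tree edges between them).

Treewidth 3.
Bags: B1 = {b, c, f, h}  B2 = {b, f, g, h}  B3 = {a, b, f, h}  B4 = {a, b, d, h}  B5 = {b, d, e, h}
Tree: B1–B2, B1–B3, B3–B4, B4–B5

Each bag holds 4 vertices, so the decomposition has width 3, which upper-bounds the treewidth. On the other hand G contains the 4-clique {b, d, e, h}. A clique must lie in a single bag of any decomposition, so no decomposition can have width below 3. Combining the bounds, tw(G) = 3.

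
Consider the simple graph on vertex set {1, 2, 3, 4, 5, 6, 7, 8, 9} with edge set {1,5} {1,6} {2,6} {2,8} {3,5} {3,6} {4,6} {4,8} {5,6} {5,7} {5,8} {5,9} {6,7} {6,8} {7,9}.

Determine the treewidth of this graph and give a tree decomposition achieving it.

Treewidth 2.
Bags: B1 = {5, 6, 7}  B2 = {5, 6, 8}  B3 = {2, 6, 8}  B4 = {4, 6, 8}  B5 = {3, 5, 6}  B6 = {5, 7, 9}  B7 = {1, 5, 6}
Tree: B1–B2, B2–B3, B3–B4, B1–B5, B1–B6, B2–B7

Every bag has size at most 3, so the width is 3 − 1 = 2 and tw(G) ≤ 2. Conversely, {5, 7, 9} is a clique of size 3, and the vertices of any clique must share a bag in every tree decomposition; so some bag has ≥ 3 vertices and tw(G) ≥ 2. Therefore the treewidth is 2.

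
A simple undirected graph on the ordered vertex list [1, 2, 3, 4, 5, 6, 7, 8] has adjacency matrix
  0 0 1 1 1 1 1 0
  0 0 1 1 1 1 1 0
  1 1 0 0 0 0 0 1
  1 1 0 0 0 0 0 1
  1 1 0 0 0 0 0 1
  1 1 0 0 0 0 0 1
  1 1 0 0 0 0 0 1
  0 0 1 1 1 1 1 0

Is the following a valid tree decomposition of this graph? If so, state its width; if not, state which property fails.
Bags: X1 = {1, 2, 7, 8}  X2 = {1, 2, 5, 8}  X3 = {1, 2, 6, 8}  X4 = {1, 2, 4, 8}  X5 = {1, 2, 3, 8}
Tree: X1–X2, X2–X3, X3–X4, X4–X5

Yes; width 3.

Vertex coverage: the bags together contain {1, 2, 3, 4, 5, 6, 7, 8}, the full vertex set. Edge coverage: each edge of G has both endpoints in at least one bag. Running intersection: for every vertex, the bags containing it form a connected subtree. All three properties hold, so this is a valid tree decomposition of width max|bag| − 1 = 3, and hence tw(G) ≤ 3.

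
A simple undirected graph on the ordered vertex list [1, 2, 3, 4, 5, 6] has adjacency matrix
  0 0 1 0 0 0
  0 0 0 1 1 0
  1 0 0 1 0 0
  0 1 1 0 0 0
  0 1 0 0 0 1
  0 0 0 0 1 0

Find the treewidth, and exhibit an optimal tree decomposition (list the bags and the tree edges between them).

Every bag has size at most 2, so the width is 2 − 1 = 1 and tw(G) ≤ 1. Any graph with an edge has treewidth ≥ 1, and G has the edge 1–3. Combining the bounds, tw(G) = 1.

Treewidth 1.
Bags: B1 = {1, 3}  B2 = {3, 4}  B3 = {2, 4}  B4 = {2, 5}  B5 = {5, 6}
Tree: B1–B2, B2–B3, B3–B4, B4–B5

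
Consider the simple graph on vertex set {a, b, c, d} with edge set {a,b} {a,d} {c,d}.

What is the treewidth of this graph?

A width-1 tree decomposition is:
Bags: B1 = {a, b}  B2 = {a, d}  B3 = {c, d}
Tree: B1–B2, B2–B3
Each bag holds 2 vertices, so the decomposition has width 1, which upper-bounds the treewidth. G has an edge, so its treewidth is at least 1. The upper and lower bounds meet at 1, so that is the treewidth.

1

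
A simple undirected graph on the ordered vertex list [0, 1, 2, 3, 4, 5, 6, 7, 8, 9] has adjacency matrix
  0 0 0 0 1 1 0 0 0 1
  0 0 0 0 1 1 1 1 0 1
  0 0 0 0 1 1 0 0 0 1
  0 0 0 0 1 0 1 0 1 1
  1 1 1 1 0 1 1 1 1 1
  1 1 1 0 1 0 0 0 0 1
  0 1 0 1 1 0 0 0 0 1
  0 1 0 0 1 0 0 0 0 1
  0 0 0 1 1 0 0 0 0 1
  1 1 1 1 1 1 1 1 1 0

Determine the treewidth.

A width-3 tree decomposition is:
Bags: B1 = {3, 4, 6, 9}  B2 = {1, 4, 6, 9}  B3 = {1, 4, 5, 9}  B4 = {1, 4, 7, 9}  B5 = {3, 4, 8, 9}  B6 = {0, 4, 5, 9}  B7 = {2, 4, 5, 9}
Tree: B1–B2, B2–B3, B3–B4, B1–B5, B3–B6, B6–B7
Every bag has size at most 4, so the width is 4 − 1 = 3 and tw(G) ≤ 3. For the lower bound, the 4 vertices {0, 4, 5, 9} are pairwise adjacent, and any tree decomposition puts a clique entirely inside one bag — forcing width ≥ 3. Therefore the treewidth is 3.

3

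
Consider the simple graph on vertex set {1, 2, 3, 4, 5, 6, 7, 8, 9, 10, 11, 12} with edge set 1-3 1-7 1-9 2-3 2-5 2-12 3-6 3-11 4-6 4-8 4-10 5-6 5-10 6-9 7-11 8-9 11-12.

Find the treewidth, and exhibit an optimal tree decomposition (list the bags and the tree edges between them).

Treewidth 3.
One optimal decomposition is:
Bags: B1 = {4, 5, 8, 10}  B2 = {4, 5, 6, 8}  B3 = {5, 6, 8, 9}  B4 = {2, 5, 6, 9}  B5 = {2, 3, 6, 9}  B6 = {1, 2, 3, 9}  B7 = {1, 2, 3, 12}  B8 = {1, 3, 11, 12}  B9 = {1, 7, 11, 12}
Tree: B1–B2, B2–B3, B3–B4, B4–B5, B5–B6, B6–B7, B7–B8, B8–B9

Every bag has size at most 4, so the width is 4 − 1 = 3 and tw(G) ≤ 3. For the lower bound: the 4 vertex sets {4,8,10}, {5}, {6}, {1,2,3,9} are disjoint, each induces a connected subgraph, and every pair is joined by at least one edge of G. Contracting each set to a single vertex therefore yields K_{4} as a minor, and since treewidth is minor-monotone, tw(G) ≥ tw(K_{4}) = 3. Hence tw(G) = 3 exactly.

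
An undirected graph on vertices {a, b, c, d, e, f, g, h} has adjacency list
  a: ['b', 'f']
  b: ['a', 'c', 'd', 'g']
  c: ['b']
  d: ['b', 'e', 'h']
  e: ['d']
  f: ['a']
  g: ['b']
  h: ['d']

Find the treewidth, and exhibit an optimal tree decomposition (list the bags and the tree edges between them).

Every bag has size at most 2, so the width is 2 − 1 = 1 and tw(G) ≤ 1. Any graph with an edge has treewidth ≥ 1, and G has the edge d–h. Hence tw(G) = 1 exactly.

Treewidth 1.
One optimal decomposition is:
Bags: B1 = {d, h}  B2 = {d, e}  B3 = {b, d}  B4 = {b, c}  B5 = {b, g}  B6 = {a, b}  B7 = {a, f}
Tree: B1–B2, B2–B3, B3–B4, B4–B5, B3–B6, B6–B7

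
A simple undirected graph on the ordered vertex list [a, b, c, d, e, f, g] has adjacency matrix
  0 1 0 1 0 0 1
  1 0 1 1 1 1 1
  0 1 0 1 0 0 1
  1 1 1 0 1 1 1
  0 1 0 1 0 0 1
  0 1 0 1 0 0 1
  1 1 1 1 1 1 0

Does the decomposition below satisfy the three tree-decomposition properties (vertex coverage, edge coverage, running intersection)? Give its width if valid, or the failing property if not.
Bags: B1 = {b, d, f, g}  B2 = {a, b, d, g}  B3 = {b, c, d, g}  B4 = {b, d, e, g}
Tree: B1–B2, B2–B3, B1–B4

Every vertex of G appears in some bag (union = {a, b, c, d, e, f, g}); every edge is covered by a bag; and for each vertex v the set of bags containing v is connected in the bag tree. The decomposition is therefore valid. The largest bag has 4 vertices, so the width is 3.

Yes; width 3.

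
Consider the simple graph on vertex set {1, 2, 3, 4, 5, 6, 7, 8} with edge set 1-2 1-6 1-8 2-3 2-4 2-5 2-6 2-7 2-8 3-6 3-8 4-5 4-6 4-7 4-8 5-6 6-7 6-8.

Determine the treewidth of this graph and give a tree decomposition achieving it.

Every bag has size at most 4, so the width is 4 − 1 = 3 and tw(G) ≤ 3. For the lower bound, the 4 vertices {1, 2, 6, 8} are pairwise adjacent, and any tree decomposition puts a clique entirely inside one bag — forcing width ≥ 3. Combining the bounds, tw(G) = 3.

Treewidth 3.
One such decomposition:
Bags: B1 = {2, 4, 6, 8}  B2 = {2, 4, 6, 7}  B3 = {1, 2, 6, 8}  B4 = {2, 3, 6, 8}  B5 = {2, 4, 5, 6}
Tree: B1–B2, B1–B3, B1–B4, B2–B5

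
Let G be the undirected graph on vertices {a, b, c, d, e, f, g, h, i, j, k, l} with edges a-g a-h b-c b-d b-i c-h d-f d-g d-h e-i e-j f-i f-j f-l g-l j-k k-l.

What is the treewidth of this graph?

3

A width-3 tree decomposition is:
Bags: B1 = {a, c, g, h}  B2 = {c, d, g, h}  B3 = {b, c, d, g}  B4 = {b, d, g, l}  B5 = {b, d, f, l}  B6 = {b, f, i, l}  B7 = {f, i, k, l}  B8 = {f, i, j, k}  B9 = {e, i, j, k}
Tree: B1–B2, B2–B3, B3–B4, B4–B5, B5–B6, B6–B7, B7–B8, B8–B9
Each bag holds 4 vertices, so the decomposition has width 3, which upper-bounds the treewidth. For the lower bound: the 4 vertex sets {a,c,h}, {g}, {d}, {b,f,i,l} are disjoint, each induces a connected subgraph, and every pair is joined by at least one edge of G. Contracting each set to a single vertex therefore yields K_{4} as a minor, and since treewidth is minor-monotone, tw(G) ≥ tw(K_{4}) = 3. The upper and lower bounds meet at 3, so that is the treewidth.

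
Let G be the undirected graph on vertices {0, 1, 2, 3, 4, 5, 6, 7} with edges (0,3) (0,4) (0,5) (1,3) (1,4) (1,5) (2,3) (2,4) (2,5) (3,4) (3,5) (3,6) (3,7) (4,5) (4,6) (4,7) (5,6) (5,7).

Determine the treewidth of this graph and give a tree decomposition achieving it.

Treewidth 3.
Bags: B1 = {3, 4, 5, 6}  B2 = {1, 3, 4, 5}  B3 = {3, 4, 5, 7}  B4 = {2, 3, 4, 5}  B5 = {0, 3, 4, 5}
Tree: B1–B2, B2–B3, B1–B4, B2–B5

Every bag has size at most 4, so the width is 4 − 1 = 3 and tw(G) ≤ 3. For the lower bound, the 4 vertices {0, 3, 4, 5} are pairwise adjacent, and any tree decomposition puts a clique entirely inside one bag — forcing width ≥ 3. Combining the bounds, tw(G) = 3.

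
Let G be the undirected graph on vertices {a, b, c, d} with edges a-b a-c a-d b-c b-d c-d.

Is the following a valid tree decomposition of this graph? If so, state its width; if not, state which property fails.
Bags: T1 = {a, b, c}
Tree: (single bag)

No — vertex d appears in no bag.

A tree decomposition must satisfy three properties: every vertex lies in some bag; for every edge, both endpoints lie together in some bag; and for every vertex, the bags containing it form a connected subtree. Here vertex d appears in no bag, so the decomposition is invalid.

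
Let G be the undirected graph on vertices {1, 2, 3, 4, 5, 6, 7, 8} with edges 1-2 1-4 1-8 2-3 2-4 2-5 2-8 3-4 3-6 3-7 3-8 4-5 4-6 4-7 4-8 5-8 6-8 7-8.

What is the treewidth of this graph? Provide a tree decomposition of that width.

Each bag holds 4 vertices, so the decomposition has width 3, which upper-bounds the treewidth. Conversely, {1, 2, 4, 8} is a clique of size 4, and the vertices of any clique must share a bag in every tree decomposition; so some bag has ≥ 4 vertices and tw(G) ≥ 3. Hence tw(G) = 3 exactly.

Treewidth 3.
Bags: B1 = {3, 4, 7, 8}  B2 = {3, 4, 6, 8}  B3 = {2, 3, 4, 8}  B4 = {2, 4, 5, 8}  B5 = {1, 2, 4, 8}
Tree: B1–B2, B1–B3, B3–B4, B3–B5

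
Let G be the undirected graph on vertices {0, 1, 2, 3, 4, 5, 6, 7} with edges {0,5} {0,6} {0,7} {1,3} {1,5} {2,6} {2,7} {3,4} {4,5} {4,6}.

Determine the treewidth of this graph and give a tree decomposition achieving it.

Treewidth 2.
One such decomposition:
Bags: B1 = {2, 6, 7}  B2 = {0, 6, 7}  B3 = {0, 4, 6}  B4 = {0, 4, 5}  B5 = {3, 4, 5}  B6 = {1, 3, 5}
Tree: B1–B2, B2–B3, B3–B4, B4–B5, B5–B6

Each bag holds 3 vertices, so the decomposition has width 2, which upper-bounds the treewidth. For the lower bound, G contains the cycle 2–7–0–6–2, so G is not a forest; only forests have treewidth ≤ 1, hence tw(G) ≥ 2. The upper and lower bounds meet at 2, so that is the treewidth.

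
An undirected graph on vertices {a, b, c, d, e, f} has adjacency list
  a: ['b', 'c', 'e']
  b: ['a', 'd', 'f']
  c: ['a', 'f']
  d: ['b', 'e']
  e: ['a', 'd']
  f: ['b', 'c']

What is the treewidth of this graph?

2

A width-2 tree decomposition is:
Bags: B1 = {a, c, f}  B2 = {a, b, f}  B3 = {a, b, e}  B4 = {b, d, e}
Tree: B1–B2, B2–B3, B3–B4
Each bag holds 3 vertices, so the decomposition has width 2, which upper-bounds the treewidth. The edges c–f–b–a–c form a cycle, so G is not a tree and its treewidth is at least 2. The upper and lower bounds meet at 2, so that is the treewidth.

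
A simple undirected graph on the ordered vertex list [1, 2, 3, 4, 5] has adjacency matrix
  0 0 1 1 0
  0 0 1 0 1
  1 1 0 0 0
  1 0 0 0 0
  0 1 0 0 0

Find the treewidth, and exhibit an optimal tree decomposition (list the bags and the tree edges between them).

Each bag holds 2 vertices, so the decomposition has width 1, which upper-bounds the treewidth. G has an edge, so its treewidth is at least 1. Hence tw(G) = 1 exactly.

Treewidth 1.
One optimal decomposition is:
Bags: B1 = {1, 4}  B2 = {1, 3}  B3 = {2, 3}  B4 = {2, 5}
Tree: B1–B2, B2–B3, B3–B4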